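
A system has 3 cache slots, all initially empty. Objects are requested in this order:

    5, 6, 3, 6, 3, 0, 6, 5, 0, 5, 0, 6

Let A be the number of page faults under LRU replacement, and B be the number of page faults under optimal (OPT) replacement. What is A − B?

Under LRU: F F F . . F . F . . . . → 5 faults.
Under OPT: F F F . . F . . . . . . → 4 faults.
A − B = 5 − 4 = 1.

1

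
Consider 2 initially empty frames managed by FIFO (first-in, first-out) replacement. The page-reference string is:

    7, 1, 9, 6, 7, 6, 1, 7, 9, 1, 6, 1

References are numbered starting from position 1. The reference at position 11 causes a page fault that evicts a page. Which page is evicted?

pos 1: 7: miss, frames [7]
pos 2: 1: miss, frames [7, 1]
pos 3: 9: miss, evict 7, frames [1, 9]
pos 4: 6: miss, evict 1, frames [9, 6]
pos 5: 7: miss, evict 9, frames [6, 7]
pos 6: 6: hit
pos 7: 1: miss, evict 6, frames [7, 1]
pos 8: 7: hit
pos 9: 9: miss, evict 7, frames [1, 9]
pos 10: 1: hit
pos 11: 6: miss, evict 1, frames [9, 6]
At position 11, page 1 is evicted.

1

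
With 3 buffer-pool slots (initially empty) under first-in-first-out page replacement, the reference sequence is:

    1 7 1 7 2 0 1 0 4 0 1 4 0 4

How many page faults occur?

1: miss, frames {1}
7: miss, frames {1,7}
1: hit
7: hit
2: miss, frames {1,7,2}
0: miss, evict 1, frames {7,2,0}
1: miss, evict 7, frames {2,0,1}
0: hit
4: miss, evict 2, frames {0,1,4}
0: hit
1: hit
4: hit
0: hit
4: hit
Page faults: 6.

6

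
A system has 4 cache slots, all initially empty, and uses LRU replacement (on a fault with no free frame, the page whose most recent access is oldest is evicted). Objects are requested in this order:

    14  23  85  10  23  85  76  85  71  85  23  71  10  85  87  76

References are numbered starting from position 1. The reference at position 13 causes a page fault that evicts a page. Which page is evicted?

pos 1: 14 -> miss, frames {14}
pos 2: 23 -> miss, frames {14,23}
pos 3: 85 -> miss, frames {14,23,85}
pos 4: 10 -> miss, frames {14,23,85,10}
pos 5: 23 -> hit
pos 6: 85 -> hit
pos 7: 76 -> miss, evict 14, frames {10,23,85,76}
pos 8: 85 -> hit
pos 9: 71 -> miss, evict 10, frames {23,76,85,71}
pos 10: 85 -> hit
pos 11: 23 -> hit
pos 12: 71 -> hit
pos 13: 10 -> miss, evict 76, frames {85,23,71,10}
At position 13, page 76 is evicted.

76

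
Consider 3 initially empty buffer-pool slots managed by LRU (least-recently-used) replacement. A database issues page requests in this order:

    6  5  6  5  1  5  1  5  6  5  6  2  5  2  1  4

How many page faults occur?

6 -> miss, frames {6}
5 -> miss, frames {6,5}
6 -> hit
5 -> hit
1 -> miss, frames {6,5,1}
5 -> hit
1 -> hit
5 -> hit
6 -> hit
5 -> hit
6 -> hit
2 -> miss, evict 1, frames {5,6,2}
5 -> hit
2 -> hit
1 -> miss, evict 6, frames {5,2,1}
4 -> miss, evict 5, frames {2,1,4}
Page faults: 6.

6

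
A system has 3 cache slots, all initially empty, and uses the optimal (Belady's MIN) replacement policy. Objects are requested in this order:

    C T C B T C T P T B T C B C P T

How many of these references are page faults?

6

C -> fault, frames (C)
T -> fault, frames (C T)
C -> hit
B -> fault, frames (C T B)
T -> hit
C -> hit
T -> hit
P -> fault, evict C, frames (T B P)
T -> hit
B -> hit
T -> hit
C -> fault, evict T, frames (B P C)
B -> hit
C -> hit
P -> hit
T -> fault, evict C, frames (B P T)
Page faults: 6.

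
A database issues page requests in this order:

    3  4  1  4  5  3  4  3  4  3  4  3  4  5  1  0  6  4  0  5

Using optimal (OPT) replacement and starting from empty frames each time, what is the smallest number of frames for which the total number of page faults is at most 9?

f=1: 20 faults
f=2: 11 faults
f=3: 8 faults
f=4: 6 faults
f=5: 6 faults
f=6: 6 faults
Smallest f with faults ≤ 9 is 3.

3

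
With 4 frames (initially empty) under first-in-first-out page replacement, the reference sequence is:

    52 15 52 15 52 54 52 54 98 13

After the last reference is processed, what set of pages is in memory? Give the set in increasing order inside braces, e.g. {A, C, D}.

{13, 15, 54, 98}

52 → miss, frames {52}
15 → miss, frames {52,15}
52 → hit
15 → hit
52 → hit
54 → miss, frames {52,15,54}
52 → hit
54 → hit
98 → miss, frames {52,15,54,98}
13 → miss, evict 52, frames {15,54,98,13}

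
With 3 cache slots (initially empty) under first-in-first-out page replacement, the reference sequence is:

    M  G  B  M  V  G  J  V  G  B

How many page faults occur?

M → miss, frames (M)
G → miss, frames (M G)
B → miss, frames (M G B)
M → hit
V → miss, evict M, frames (G B V)
G → hit
J → miss, evict G, frames (B V J)
V → hit
G → miss, evict B, frames (V J G)
B → miss, evict V, frames (J G B)
Page faults: 7.

7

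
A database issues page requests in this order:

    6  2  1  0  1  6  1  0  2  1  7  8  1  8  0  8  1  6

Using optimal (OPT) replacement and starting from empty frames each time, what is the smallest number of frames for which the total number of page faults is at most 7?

f=1: 18 faults
f=2: 12 faults
f=3: 8 faults
f=4: 6 faults
f=5: 6 faults
f=6: 6 faults
Smallest f with faults ≤ 7 is 4.

4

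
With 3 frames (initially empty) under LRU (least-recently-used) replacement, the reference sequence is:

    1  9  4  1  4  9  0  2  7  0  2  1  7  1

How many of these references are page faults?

8

1: miss, frames [1]
9: miss, frames [1, 9]
4: miss, frames [1, 9, 4]
1: hit
4: hit
9: hit
0: miss, evict 1, frames [4, 9, 0]
2: miss, evict 4, frames [9, 0, 2]
7: miss, evict 9, frames [0, 2, 7]
0: hit
2: hit
1: miss, evict 7, frames [0, 2, 1]
7: miss, evict 0, frames [2, 1, 7]
1: hit
Page faults: 8.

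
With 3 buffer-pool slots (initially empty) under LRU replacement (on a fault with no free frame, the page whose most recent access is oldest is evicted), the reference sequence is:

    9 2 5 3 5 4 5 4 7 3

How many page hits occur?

9 -> miss, frames {9}
2 -> miss, frames {9,2}
5 -> miss, frames {9,2,5}
3 -> miss, evict 9, frames {2,5,3}
5 -> hit
4 -> miss, evict 2, frames {3,5,4}
5 -> hit
4 -> hit
7 -> miss, evict 3, frames {5,4,7}
3 -> miss, evict 5, frames {4,7,3}
Hits: 3.

3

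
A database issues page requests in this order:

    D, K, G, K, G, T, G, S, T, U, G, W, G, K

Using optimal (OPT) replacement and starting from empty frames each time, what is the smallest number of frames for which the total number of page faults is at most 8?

3

f=1: 14 faults
f=2: 9 faults
f=3: 8 faults
f=4: 7 faults
f=5: 7 faults
f=6: 7 faults
f=7: 7 faults
Smallest f with faults ≤ 8 is 3.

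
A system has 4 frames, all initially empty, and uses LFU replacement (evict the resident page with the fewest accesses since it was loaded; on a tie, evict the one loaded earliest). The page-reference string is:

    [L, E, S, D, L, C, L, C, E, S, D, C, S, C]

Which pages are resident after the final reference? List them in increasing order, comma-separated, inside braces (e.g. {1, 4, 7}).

L -> miss, frames {L}
E -> miss, frames {L,E}
S -> miss, frames {L,E,S}
D -> miss, frames {L,E,S,D}
L -> hit
C -> miss, evict E, frames {L,S,D,C}
L -> hit
C -> hit
E -> miss, evict S, frames {L,D,C,E}
S -> miss, evict D, frames {L,C,E,S}
D -> miss, evict E, frames {L,C,S,D}
C -> hit
S -> hit
C -> hit

{C, D, L, S}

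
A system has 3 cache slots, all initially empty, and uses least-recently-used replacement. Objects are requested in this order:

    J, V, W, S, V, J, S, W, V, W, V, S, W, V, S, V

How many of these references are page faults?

7

J → fault, frames [J]
V → fault, frames [J, V]
W → fault, frames [J, V, W]
S → fault, evict J, frames [V, W, S]
V → hit
J → fault, evict W, frames [S, V, J]
S → hit
W → fault, evict V, frames [J, S, W]
V → fault, evict J, frames [S, W, V]
W → hit
V → hit
S → hit
W → hit
V → hit
S → hit
V → hit
Page faults: 7.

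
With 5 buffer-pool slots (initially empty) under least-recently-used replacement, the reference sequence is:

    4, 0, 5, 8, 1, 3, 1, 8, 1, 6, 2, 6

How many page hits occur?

4 → fault, frames [4]
0 → fault, frames [4, 0]
5 → fault, frames [4, 0, 5]
8 → fault, frames [4, 0, 5, 8]
1 → fault, frames [4, 0, 5, 8, 1]
3 → fault, evict 4, frames [0, 5, 8, 1, 3]
1 → hit
8 → hit
1 → hit
6 → fault, evict 0, frames [5, 3, 8, 1, 6]
2 → fault, evict 5, frames [3, 8, 1, 6, 2]
6 → hit
Hits: 4.

4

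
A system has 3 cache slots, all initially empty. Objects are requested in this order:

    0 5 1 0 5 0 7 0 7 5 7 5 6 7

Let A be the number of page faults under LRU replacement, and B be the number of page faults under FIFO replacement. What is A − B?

-3

Under LRU: F F F . . . F . . . . . F . → 5 faults.
Under FIFO: F F F . . . F F . F . . F F → 8 faults.
A − B = 5 − 8 = -3.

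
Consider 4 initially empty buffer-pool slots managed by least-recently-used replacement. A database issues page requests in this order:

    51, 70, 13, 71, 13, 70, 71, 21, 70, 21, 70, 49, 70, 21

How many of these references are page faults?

51 -> fault, frames {51}
70 -> fault, frames {51,70}
13 -> fault, frames {51,70,13}
71 -> fault, frames {51,70,13,71}
13 -> hit
70 -> hit
71 -> hit
21 -> fault, evict 51, frames {13,70,71,21}
70 -> hit
21 -> hit
70 -> hit
49 -> fault, evict 13, frames {71,21,70,49}
70 -> hit
21 -> hit
Page faults: 6.

6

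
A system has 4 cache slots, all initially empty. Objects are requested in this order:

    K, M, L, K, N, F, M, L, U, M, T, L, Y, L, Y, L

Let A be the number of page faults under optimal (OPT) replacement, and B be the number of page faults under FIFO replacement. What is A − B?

-2

Under OPT: F F F . F F . . F . F . F . . . → 8 faults.
Under FIFO: F F F . F F . . F F F F F . . . → 10 faults.
A − B = 8 − 10 = -2.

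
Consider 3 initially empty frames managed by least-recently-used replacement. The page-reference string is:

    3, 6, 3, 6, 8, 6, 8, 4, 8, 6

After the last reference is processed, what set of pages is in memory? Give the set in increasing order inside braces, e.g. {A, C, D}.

{4, 6, 8}

3 → miss, frames [3]
6 → miss, frames [3, 6]
3 → hit
6 → hit
8 → miss, frames [3, 6, 8]
6 → hit
8 → hit
4 → miss, evict 3, frames [6, 8, 4]
8 → hit
6 → hit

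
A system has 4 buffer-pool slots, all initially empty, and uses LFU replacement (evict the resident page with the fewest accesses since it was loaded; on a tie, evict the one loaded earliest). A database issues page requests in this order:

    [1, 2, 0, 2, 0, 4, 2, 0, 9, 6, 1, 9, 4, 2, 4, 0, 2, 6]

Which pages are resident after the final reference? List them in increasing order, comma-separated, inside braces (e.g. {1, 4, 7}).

1: miss, frames [1]
2: miss, frames [1, 2]
0: miss, frames [1, 2, 0]
2: hit
0: hit
4: miss, frames [1, 2, 0, 4]
2: hit
0: hit
9: miss, evict 1, frames [2, 0, 4, 9]
6: miss, evict 4, frames [2, 0, 9, 6]
1: miss, evict 9, frames [2, 0, 6, 1]
9: miss, evict 6, frames [2, 0, 1, 9]
4: miss, evict 1, frames [2, 0, 9, 4]
2: hit
4: hit
0: hit
2: hit
6: miss, evict 9, frames [2, 0, 4, 6]

{0, 2, 4, 6}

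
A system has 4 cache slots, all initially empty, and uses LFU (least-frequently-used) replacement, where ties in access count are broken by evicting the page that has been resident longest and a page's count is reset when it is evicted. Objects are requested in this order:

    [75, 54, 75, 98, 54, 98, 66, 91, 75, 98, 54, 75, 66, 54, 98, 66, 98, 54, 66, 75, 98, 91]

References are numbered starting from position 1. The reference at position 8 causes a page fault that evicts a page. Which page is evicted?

pos 1: 75 -> fault, frames [75]
pos 2: 54 -> fault, frames [75, 54]
pos 3: 75 -> hit
pos 4: 98 -> fault, frames [75, 54, 98]
pos 5: 54 -> hit
pos 6: 98 -> hit
pos 7: 66 -> fault, frames [75, 54, 98, 66]
pos 8: 91 -> fault, evict 66, frames [75, 54, 98, 91]
At position 8, page 66 is evicted.

66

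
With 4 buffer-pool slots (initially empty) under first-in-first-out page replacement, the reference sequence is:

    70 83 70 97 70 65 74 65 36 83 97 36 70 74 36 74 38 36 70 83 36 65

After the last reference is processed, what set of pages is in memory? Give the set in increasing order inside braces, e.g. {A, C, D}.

70 -> fault, frames {70}
83 -> fault, frames {70,83}
70 -> hit
97 -> fault, frames {70,83,97}
70 -> hit
65 -> fault, frames {70,83,97,65}
74 -> fault, evict 70, frames {83,97,65,74}
65 -> hit
36 -> fault, evict 83, frames {97,65,74,36}
83 -> fault, evict 97, frames {65,74,36,83}
97 -> fault, evict 65, frames {74,36,83,97}
36 -> hit
70 -> fault, evict 74, frames {36,83,97,70}
74 -> fault, evict 36, frames {83,97,70,74}
36 -> fault, evict 83, frames {97,70,74,36}
74 -> hit
38 -> fault, evict 97, frames {70,74,36,38}
36 -> hit
70 -> hit
83 -> fault, evict 70, frames {74,36,38,83}
36 -> hit
65 -> fault, evict 74, frames {36,38,83,65}

{36, 38, 65, 83}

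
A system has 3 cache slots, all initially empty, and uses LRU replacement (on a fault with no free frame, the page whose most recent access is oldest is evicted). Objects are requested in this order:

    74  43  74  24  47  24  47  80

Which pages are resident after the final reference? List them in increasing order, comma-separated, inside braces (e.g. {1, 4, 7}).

74 → fault, frames {74}
43 → fault, frames {74,43}
74 → hit
24 → fault, frames {43,74,24}
47 → fault, evict 43, frames {74,24,47}
24 → hit
47 → hit
80 → fault, evict 74, frames {24,47,80}

{24, 47, 80}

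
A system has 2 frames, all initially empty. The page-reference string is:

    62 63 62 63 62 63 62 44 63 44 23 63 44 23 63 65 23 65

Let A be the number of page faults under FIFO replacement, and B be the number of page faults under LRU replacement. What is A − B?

-1

Under FIFO: F F . . . . . F . . F F F F F F F . → 10 faults.
Under LRU: F F . . . . . F F . F F F F F F F . → 11 faults.
A − B = 10 − 11 = -1.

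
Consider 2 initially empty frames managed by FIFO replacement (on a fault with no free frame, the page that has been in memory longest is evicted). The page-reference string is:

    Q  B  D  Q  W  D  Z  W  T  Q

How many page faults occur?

10

Q → miss, frames (Q)
B → miss, frames (Q B)
D → miss, evict Q, frames (B D)
Q → miss, evict B, frames (D Q)
W → miss, evict D, frames (Q W)
D → miss, evict Q, frames (W D)
Z → miss, evict W, frames (D Z)
W → miss, evict D, frames (Z W)
T → miss, evict Z, frames (W T)
Q → miss, evict W, frames (T Q)
Page faults: 10.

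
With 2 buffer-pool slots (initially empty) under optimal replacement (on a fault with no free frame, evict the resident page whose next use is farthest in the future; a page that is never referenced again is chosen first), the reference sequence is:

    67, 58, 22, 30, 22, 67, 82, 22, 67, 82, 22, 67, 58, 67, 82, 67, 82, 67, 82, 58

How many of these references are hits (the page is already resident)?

67: miss, frames (67)
58: miss, frames (67 58)
22: miss, evict 58, frames (67 22)
30: miss, evict 67, frames (22 30)
22: hit
67: miss, evict 30, frames (22 67)
82: miss, evict 67, frames (22 82)
22: hit
67: miss, evict 22, frames (82 67)
82: hit
22: miss, evict 82, frames (67 22)
67: hit
58: miss, evict 22, frames (67 58)
67: hit
82: miss, evict 58, frames (67 82)
67: hit
82: hit
67: hit
82: hit
58: miss, evict 82, frames (67 58)
Hits: 9.

9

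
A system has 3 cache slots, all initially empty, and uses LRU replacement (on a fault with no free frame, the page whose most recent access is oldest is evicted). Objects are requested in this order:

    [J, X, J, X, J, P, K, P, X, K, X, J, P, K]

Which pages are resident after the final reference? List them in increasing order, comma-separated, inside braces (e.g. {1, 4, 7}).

{J, K, P}

J: fault, frames {J}
X: fault, frames {J,X}
J: hit
X: hit
J: hit
P: fault, frames {X,J,P}
K: fault, evict X, frames {J,P,K}
P: hit
X: fault, evict J, frames {K,P,X}
K: hit
X: hit
J: fault, evict P, frames {K,X,J}
P: fault, evict K, frames {X,J,P}
K: fault, evict X, frames {J,P,K}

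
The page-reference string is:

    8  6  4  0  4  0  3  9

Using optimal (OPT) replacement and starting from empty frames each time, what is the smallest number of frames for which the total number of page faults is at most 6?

f=1: 8 faults
f=2: 6 faults
f=3: 6 faults
f=4: 6 faults
f=5: 6 faults
f=6: 6 faults
Smallest f with faults ≤ 6 is 2.

2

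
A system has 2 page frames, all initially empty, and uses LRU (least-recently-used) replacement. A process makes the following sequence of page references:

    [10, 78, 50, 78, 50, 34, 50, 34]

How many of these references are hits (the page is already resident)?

10 → fault, frames {10}
78 → fault, frames {10,78}
50 → fault, evict 10, frames {78,50}
78 → hit
50 → hit
34 → fault, evict 78, frames {50,34}
50 → hit
34 → hit
Hits: 4.

4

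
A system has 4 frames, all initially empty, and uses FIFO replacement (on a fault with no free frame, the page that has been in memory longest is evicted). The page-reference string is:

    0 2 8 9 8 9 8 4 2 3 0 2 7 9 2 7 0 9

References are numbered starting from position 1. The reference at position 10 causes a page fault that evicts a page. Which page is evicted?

pos 1: 0 → miss, frames (0)
pos 2: 2 → miss, frames (0 2)
pos 3: 8 → miss, frames (0 2 8)
pos 4: 9 → miss, frames (0 2 8 9)
pos 5: 8 → hit
pos 6: 9 → hit
pos 7: 8 → hit
pos 8: 4 → miss, evict 0, frames (2 8 9 4)
pos 9: 2 → hit
pos 10: 3 → miss, evict 2, frames (8 9 4 3)
At position 10, page 2 is evicted.

2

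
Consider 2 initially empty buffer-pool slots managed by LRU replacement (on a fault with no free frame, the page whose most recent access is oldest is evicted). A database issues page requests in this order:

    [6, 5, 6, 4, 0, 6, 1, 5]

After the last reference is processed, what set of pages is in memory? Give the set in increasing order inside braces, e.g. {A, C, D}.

6 → fault, frames {6}
5 → fault, frames {6,5}
6 → hit
4 → fault, evict 5, frames {6,4}
0 → fault, evict 6, frames {4,0}
6 → fault, evict 4, frames {0,6}
1 → fault, evict 0, frames {6,1}
5 → fault, evict 6, frames {1,5}

{1, 5}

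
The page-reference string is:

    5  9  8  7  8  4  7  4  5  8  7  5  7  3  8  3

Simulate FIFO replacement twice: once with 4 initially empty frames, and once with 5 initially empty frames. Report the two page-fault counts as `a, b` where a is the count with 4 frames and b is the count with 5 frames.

4 frames: F F F F . F . . F . . . . F F . → 8 faults.
5 frames: F F F F . F . . . . . . . F . . → 6 faults.
6 < 8: adding a frame reduced faults, as is typical.

8, 6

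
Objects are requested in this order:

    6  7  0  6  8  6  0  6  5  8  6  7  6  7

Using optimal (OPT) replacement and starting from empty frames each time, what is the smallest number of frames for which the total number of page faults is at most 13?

2

f=1: 14 faults
f=2: 8 faults
f=3: 6 faults
f=4: 5 faults
f=5: 5 faults
Smallest f with faults ≤ 13 is 2.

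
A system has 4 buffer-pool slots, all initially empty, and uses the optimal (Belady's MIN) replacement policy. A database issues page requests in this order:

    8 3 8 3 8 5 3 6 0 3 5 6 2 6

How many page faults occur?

6

8 → fault, frames [8]
3 → fault, frames [8, 3]
8 → hit
3 → hit
8 → hit
5 → fault, frames [8, 3, 5]
3 → hit
6 → fault, frames [8, 3, 5, 6]
0 → fault, evict 8, frames [3, 5, 6, 0]
3 → hit
5 → hit
6 → hit
2 → fault, evict 0, frames [3, 5, 6, 2]
6 → hit
Page faults: 6.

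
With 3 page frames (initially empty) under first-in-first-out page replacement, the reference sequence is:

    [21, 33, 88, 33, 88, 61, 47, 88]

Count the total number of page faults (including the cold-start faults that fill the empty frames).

21: fault, frames [21]
33: fault, frames [21, 33]
88: fault, frames [21, 33, 88]
33: hit
88: hit
61: fault, evict 21, frames [33, 88, 61]
47: fault, evict 33, frames [88, 61, 47]
88: hit
Page faults: 5.

5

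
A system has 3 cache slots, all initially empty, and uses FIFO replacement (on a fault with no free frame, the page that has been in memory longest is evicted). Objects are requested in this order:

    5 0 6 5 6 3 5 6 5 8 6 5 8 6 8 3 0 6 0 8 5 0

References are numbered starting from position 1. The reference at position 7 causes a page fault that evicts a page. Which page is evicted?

0

pos 1: 5 → miss, frames (5)
pos 2: 0 → miss, frames (5 0)
pos 3: 6 → miss, frames (5 0 6)
pos 4: 5 → hit
pos 5: 6 → hit
pos 6: 3 → miss, evict 5, frames (0 6 3)
pos 7: 5 → miss, evict 0, frames (6 3 5)
At position 7, page 0 is evicted.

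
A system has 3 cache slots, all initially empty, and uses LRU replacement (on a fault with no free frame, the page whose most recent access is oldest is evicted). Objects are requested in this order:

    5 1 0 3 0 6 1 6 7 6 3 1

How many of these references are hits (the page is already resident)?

5: fault, frames (5)
1: fault, frames (5 1)
0: fault, frames (5 1 0)
3: fault, evict 5, frames (1 0 3)
0: hit
6: fault, evict 1, frames (3 0 6)
1: fault, evict 3, frames (0 6 1)
6: hit
7: fault, evict 0, frames (1 6 7)
6: hit
3: fault, evict 1, frames (7 6 3)
1: fault, evict 7, frames (6 3 1)
Hits: 3.

3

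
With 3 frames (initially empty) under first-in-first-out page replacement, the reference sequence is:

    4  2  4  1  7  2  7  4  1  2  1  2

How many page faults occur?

4 → fault, frames (4)
2 → fault, frames (4 2)
4 → hit
1 → fault, frames (4 2 1)
7 → fault, evict 4, frames (2 1 7)
2 → hit
7 → hit
4 → fault, evict 2, frames (1 7 4)
1 → hit
2 → fault, evict 1, frames (7 4 2)
1 → fault, evict 7, frames (4 2 1)
2 → hit
Page faults: 7.

7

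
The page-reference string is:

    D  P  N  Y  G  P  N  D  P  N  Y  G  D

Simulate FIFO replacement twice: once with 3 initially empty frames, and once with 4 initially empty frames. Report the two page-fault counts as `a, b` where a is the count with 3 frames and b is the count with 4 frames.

3 frames: F F F F F F F F . . F F . → 10 faults.
4 frames: F F F F F . . F F F F F F → 11 faults.
11 > 10: adding a frame increased faults — Belady's anomaly.

10, 11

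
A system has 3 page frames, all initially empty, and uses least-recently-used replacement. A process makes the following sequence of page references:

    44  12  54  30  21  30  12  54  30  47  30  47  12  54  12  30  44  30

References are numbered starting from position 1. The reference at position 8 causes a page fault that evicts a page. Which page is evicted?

21

pos 1: 44 -> fault, frames {44}
pos 2: 12 -> fault, frames {44,12}
pos 3: 54 -> fault, frames {44,12,54}
pos 4: 30 -> fault, evict 44, frames {12,54,30}
pos 5: 21 -> fault, evict 12, frames {54,30,21}
pos 6: 30 -> hit
pos 7: 12 -> fault, evict 54, frames {21,30,12}
pos 8: 54 -> fault, evict 21, frames {30,12,54}
At position 8, page 21 is evicted.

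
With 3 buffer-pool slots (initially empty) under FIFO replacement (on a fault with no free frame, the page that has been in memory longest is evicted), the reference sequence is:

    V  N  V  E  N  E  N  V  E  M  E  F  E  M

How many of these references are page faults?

5

V -> miss, frames {V}
N -> miss, frames {V,N}
V -> hit
E -> miss, frames {V,N,E}
N -> hit
E -> hit
N -> hit
V -> hit
E -> hit
M -> miss, evict V, frames {N,E,M}
E -> hit
F -> miss, evict N, frames {E,M,F}
E -> hit
M -> hit
Page faults: 5.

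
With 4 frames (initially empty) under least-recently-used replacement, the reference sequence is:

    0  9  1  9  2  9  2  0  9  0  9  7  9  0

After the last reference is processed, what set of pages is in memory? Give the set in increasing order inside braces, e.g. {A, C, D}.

{0, 2, 7, 9}

0: fault, frames (0)
9: fault, frames (0 9)
1: fault, frames (0 9 1)
9: hit
2: fault, frames (0 1 9 2)
9: hit
2: hit
0: hit
9: hit
0: hit
9: hit
7: fault, evict 1, frames (2 0 9 7)
9: hit
0: hit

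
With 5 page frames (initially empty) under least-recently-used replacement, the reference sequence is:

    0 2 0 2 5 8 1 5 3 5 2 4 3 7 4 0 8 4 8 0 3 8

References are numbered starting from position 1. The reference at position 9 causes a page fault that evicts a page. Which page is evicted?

pos 1: 0: miss, frames {0}
pos 2: 2: miss, frames {0,2}
pos 3: 0: hit
pos 4: 2: hit
pos 5: 5: miss, frames {0,2,5}
pos 6: 8: miss, frames {0,2,5,8}
pos 7: 1: miss, frames {0,2,5,8,1}
pos 8: 5: hit
pos 9: 3: miss, evict 0, frames {2,8,1,5,3}
At position 9, page 0 is evicted.

0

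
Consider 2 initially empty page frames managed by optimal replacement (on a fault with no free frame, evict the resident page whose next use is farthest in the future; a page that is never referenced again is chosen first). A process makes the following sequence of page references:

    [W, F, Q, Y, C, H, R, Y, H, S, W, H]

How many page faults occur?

10

W → fault, frames (W)
F → fault, frames (W F)
Q → fault, evict F, frames (W Q)
Y → fault, evict Q, frames (W Y)
C → fault, evict W, frames (Y C)
H → fault, evict C, frames (Y H)
R → fault, evict H, frames (Y R)
Y → hit
H → fault, evict R, frames (Y H)
S → fault, evict Y, frames (H S)
W → fault, evict S, frames (H W)
H → hit
Page faults: 10.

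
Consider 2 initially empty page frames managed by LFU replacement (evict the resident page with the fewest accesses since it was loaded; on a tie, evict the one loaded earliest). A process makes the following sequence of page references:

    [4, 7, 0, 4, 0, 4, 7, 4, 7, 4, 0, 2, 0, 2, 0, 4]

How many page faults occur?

10

4 -> fault, frames {4}
7 -> fault, frames {4,7}
0 -> fault, evict 4, frames {7,0}
4 -> fault, evict 7, frames {0,4}
0 -> hit
4 -> hit
7 -> fault, evict 0, frames {4,7}
4 -> hit
7 -> hit
4 -> hit
0 -> fault, evict 7, frames {4,0}
2 -> fault, evict 0, frames {4,2}
0 -> fault, evict 2, frames {4,0}
2 -> fault, evict 0, frames {4,2}
0 -> fault, evict 2, frames {4,0}
4 -> hit
Page faults: 10.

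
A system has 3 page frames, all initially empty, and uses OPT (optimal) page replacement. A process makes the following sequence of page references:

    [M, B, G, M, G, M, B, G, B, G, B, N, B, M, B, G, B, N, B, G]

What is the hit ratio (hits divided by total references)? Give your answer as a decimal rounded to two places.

M → miss, frames (M)
B → miss, frames (M B)
G → miss, frames (M B G)
M → hit
G → hit
M → hit
B → hit
G → hit
B → hit
G → hit
B → hit
N → miss, evict G, frames (M B N)
B → hit
M → hit
B → hit
G → miss, evict M, frames (B N G)
B → hit
N → hit
B → hit
G → hit
Hits: 15 of 20 references → 15/20 = 0.7500.

0.75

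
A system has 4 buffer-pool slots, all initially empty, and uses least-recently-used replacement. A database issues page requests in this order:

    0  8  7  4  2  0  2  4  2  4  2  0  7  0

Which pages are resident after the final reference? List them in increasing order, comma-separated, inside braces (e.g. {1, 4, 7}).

0 -> fault, frames {0}
8 -> fault, frames {0,8}
7 -> fault, frames {0,8,7}
4 -> fault, frames {0,8,7,4}
2 -> fault, evict 0, frames {8,7,4,2}
0 -> fault, evict 8, frames {7,4,2,0}
2 -> hit
4 -> hit
2 -> hit
4 -> hit
2 -> hit
0 -> hit
7 -> hit
0 -> hit

{0, 2, 4, 7}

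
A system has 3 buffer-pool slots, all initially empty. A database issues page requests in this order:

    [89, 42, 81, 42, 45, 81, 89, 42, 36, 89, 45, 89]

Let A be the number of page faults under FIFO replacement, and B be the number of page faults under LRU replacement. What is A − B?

Under FIFO: F F F . F . F F F . F F → 9 faults.
Under LRU: F F F . F . F F F . F . → 8 faults.
A − B = 9 − 8 = 1.

1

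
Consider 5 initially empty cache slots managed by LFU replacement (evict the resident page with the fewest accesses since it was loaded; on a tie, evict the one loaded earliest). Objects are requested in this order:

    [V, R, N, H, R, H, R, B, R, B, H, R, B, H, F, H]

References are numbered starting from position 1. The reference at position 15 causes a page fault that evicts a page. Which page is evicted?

pos 1: V -> miss, frames [V]
pos 2: R -> miss, frames [V, R]
pos 3: N -> miss, frames [V, R, N]
pos 4: H -> miss, frames [V, R, N, H]
pos 5: R -> hit
pos 6: H -> hit
pos 7: R -> hit
pos 8: B -> miss, frames [V, R, N, H, B]
pos 9: R -> hit
pos 10: B -> hit
pos 11: H -> hit
pos 12: R -> hit
pos 13: B -> hit
pos 14: H -> hit
pos 15: F -> miss, evict V, frames [R, N, H, B, F]
At position 15, page V is evicted.

V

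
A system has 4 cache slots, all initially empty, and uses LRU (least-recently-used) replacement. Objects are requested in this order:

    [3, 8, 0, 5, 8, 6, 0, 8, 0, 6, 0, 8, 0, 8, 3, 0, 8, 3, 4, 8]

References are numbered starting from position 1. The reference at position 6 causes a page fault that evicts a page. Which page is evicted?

pos 1: 3: miss, frames {3}
pos 2: 8: miss, frames {3,8}
pos 3: 0: miss, frames {3,8,0}
pos 4: 5: miss, frames {3,8,0,5}
pos 5: 8: hit
pos 6: 6: miss, evict 3, frames {0,5,8,6}
At position 6, page 3 is evicted.

3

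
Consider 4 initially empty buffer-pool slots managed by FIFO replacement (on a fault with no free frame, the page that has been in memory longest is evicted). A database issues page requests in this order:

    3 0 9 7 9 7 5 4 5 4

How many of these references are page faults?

3 -> miss, frames {3}
0 -> miss, frames {3,0}
9 -> miss, frames {3,0,9}
7 -> miss, frames {3,0,9,7}
9 -> hit
7 -> hit
5 -> miss, evict 3, frames {0,9,7,5}
4 -> miss, evict 0, frames {9,7,5,4}
5 -> hit
4 -> hit
Page faults: 6.

6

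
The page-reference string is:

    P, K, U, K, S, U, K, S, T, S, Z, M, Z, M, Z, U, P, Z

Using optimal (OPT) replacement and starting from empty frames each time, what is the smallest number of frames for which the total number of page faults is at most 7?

4

f=1: 18 faults
f=2: 10 faults
f=3: 8 faults
f=4: 7 faults
f=5: 7 faults
f=6: 7 faults
f=7: 7 faults
Smallest f with faults ≤ 7 is 4.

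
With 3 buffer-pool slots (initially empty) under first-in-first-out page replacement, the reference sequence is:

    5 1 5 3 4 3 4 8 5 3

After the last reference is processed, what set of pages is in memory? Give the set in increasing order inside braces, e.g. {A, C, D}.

5 → miss, frames {5}
1 → miss, frames {5,1}
5 → hit
3 → miss, frames {5,1,3}
4 → miss, evict 5, frames {1,3,4}
3 → hit
4 → hit
8 → miss, evict 1, frames {3,4,8}
5 → miss, evict 3, frames {4,8,5}
3 → miss, evict 4, frames {8,5,3}

{3, 5, 8}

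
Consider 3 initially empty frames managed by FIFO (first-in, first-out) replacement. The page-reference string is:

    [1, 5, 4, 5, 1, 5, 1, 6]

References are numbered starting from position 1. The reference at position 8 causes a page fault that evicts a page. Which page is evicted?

1

pos 1: 1 -> miss, frames {1}
pos 2: 5 -> miss, frames {1,5}
pos 3: 4 -> miss, frames {1,5,4}
pos 4: 5 -> hit
pos 5: 1 -> hit
pos 6: 5 -> hit
pos 7: 1 -> hit
pos 8: 6 -> miss, evict 1, frames {5,4,6}
At position 8, page 1 is evicted.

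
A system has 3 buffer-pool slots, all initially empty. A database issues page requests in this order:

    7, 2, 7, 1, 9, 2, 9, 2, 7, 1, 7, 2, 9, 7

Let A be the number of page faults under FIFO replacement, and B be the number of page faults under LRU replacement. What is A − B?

Under FIFO: F F . F F . . . F . . F . . → 6 faults.
Under LRU: F F . F F F . . F F . . F . → 8 faults.
A − B = 6 − 8 = -2.

-2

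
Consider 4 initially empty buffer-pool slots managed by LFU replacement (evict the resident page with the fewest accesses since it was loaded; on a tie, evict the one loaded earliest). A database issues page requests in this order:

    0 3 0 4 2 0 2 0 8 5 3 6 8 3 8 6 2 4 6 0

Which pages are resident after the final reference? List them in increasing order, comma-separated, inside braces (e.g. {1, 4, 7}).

0: fault, frames [0]
3: fault, frames [0, 3]
0: hit
4: fault, frames [0, 3, 4]
2: fault, frames [0, 3, 4, 2]
0: hit
2: hit
0: hit
8: fault, evict 3, frames [0, 4, 2, 8]
5: fault, evict 4, frames [0, 2, 8, 5]
3: fault, evict 8, frames [0, 2, 5, 3]
6: fault, evict 5, frames [0, 2, 3, 6]
8: fault, evict 3, frames [0, 2, 6, 8]
3: fault, evict 6, frames [0, 2, 8, 3]
8: hit
6: fault, evict 3, frames [0, 2, 8, 6]
2: hit
4: fault, evict 6, frames [0, 2, 8, 4]
6: fault, evict 4, frames [0, 2, 8, 6]
0: hit

{0, 2, 6, 8}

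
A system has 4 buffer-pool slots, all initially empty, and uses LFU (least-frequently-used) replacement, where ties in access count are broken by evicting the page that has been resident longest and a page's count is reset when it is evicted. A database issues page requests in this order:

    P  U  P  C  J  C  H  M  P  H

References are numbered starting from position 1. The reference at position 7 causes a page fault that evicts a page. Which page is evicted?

pos 1: P -> miss, frames [P]
pos 2: U -> miss, frames [P, U]
pos 3: P -> hit
pos 4: C -> miss, frames [P, U, C]
pos 5: J -> miss, frames [P, U, C, J]
pos 6: C -> hit
pos 7: H -> miss, evict U, frames [P, C, J, H]
At position 7, page U is evicted.

U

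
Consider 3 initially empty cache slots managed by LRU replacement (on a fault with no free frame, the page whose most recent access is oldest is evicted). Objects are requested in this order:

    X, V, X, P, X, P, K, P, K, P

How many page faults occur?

4

X → miss, frames (X)
V → miss, frames (X V)
X → hit
P → miss, frames (V X P)
X → hit
P → hit
K → miss, evict V, frames (X P K)
P → hit
K → hit
P → hit
Page faults: 4.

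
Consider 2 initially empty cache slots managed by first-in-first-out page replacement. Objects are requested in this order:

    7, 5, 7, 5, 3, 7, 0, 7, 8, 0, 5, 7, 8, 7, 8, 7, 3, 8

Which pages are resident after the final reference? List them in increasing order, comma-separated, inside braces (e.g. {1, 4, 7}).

{3, 8}

7 → miss, frames (7)
5 → miss, frames (7 5)
7 → hit
5 → hit
3 → miss, evict 7, frames (5 3)
7 → miss, evict 5, frames (3 7)
0 → miss, evict 3, frames (7 0)
7 → hit
8 → miss, evict 7, frames (0 8)
0 → hit
5 → miss, evict 0, frames (8 5)
7 → miss, evict 8, frames (5 7)
8 → miss, evict 5, frames (7 8)
7 → hit
8 → hit
7 → hit
3 → miss, evict 7, frames (8 3)
8 → hit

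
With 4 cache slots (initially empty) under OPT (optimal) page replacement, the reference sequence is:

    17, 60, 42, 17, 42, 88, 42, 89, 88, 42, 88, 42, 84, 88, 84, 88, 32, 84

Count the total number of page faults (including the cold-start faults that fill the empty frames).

7

17 → fault, frames [17]
60 → fault, frames [17, 60]
42 → fault, frames [17, 60, 42]
17 → hit
42 → hit
88 → fault, frames [17, 60, 42, 88]
42 → hit
89 → fault, evict 60, frames [17, 42, 88, 89]
88 → hit
42 → hit
88 → hit
42 → hit
84 → fault, evict 89, frames [17, 42, 88, 84]
88 → hit
84 → hit
88 → hit
32 → fault, evict 88, frames [17, 42, 84, 32]
84 → hit
Page faults: 7.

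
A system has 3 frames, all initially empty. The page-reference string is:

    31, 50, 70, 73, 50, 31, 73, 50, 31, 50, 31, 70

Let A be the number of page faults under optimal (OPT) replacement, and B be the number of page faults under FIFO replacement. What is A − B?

-2

Under OPT: F F F F . . . . . . . F → 5 faults.
Under FIFO: F F F F . F . F . . . F → 7 faults.
A − B = 5 − 7 = -2.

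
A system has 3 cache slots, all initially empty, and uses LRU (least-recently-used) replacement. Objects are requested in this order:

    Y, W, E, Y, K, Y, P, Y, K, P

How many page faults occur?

Y → fault, frames [Y]
W → fault, frames [Y, W]
E → fault, frames [Y, W, E]
Y → hit
K → fault, evict W, frames [E, Y, K]
Y → hit
P → fault, evict E, frames [K, Y, P]
Y → hit
K → hit
P → hit
Page faults: 5.

5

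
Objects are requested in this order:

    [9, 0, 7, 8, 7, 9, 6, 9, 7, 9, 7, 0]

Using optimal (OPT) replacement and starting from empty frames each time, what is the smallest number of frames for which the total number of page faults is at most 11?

2

f=1: 12 faults
f=2: 8 faults
f=3: 6 faults
f=4: 5 faults
f=5: 5 faults
Smallest f with faults ≤ 11 is 2.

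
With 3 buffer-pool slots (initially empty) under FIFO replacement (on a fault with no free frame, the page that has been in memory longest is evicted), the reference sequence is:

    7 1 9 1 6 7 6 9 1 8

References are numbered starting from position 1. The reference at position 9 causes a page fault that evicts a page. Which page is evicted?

9

pos 1: 7 -> miss, frames {7}
pos 2: 1 -> miss, frames {7,1}
pos 3: 9 -> miss, frames {7,1,9}
pos 4: 1 -> hit
pos 5: 6 -> miss, evict 7, frames {1,9,6}
pos 6: 7 -> miss, evict 1, frames {9,6,7}
pos 7: 6 -> hit
pos 8: 9 -> hit
pos 9: 1 -> miss, evict 9, frames {6,7,1}
At position 9, page 9 is evicted.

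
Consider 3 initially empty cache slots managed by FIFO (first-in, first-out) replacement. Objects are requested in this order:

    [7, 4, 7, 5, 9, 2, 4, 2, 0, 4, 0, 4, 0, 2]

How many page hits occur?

7

7 -> miss, frames {7}
4 -> miss, frames {7,4}
7 -> hit
5 -> miss, frames {7,4,5}
9 -> miss, evict 7, frames {4,5,9}
2 -> miss, evict 4, frames {5,9,2}
4 -> miss, evict 5, frames {9,2,4}
2 -> hit
0 -> miss, evict 9, frames {2,4,0}
4 -> hit
0 -> hit
4 -> hit
0 -> hit
2 -> hit
Hits: 7.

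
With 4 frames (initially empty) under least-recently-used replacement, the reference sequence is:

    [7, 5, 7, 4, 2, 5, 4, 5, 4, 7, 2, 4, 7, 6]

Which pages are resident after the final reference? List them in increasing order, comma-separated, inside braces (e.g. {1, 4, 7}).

7 → fault, frames [7]
5 → fault, frames [7, 5]
7 → hit
4 → fault, frames [5, 7, 4]
2 → fault, frames [5, 7, 4, 2]
5 → hit
4 → hit
5 → hit
4 → hit
7 → hit
2 → hit
4 → hit
7 → hit
6 → fault, evict 5, frames [2, 4, 7, 6]

{2, 4, 6, 7}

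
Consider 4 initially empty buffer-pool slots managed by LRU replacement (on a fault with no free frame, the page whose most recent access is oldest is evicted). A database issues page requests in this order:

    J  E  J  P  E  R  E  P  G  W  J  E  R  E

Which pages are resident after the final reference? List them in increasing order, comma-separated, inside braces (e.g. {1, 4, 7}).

J: fault, frames [J]
E: fault, frames [J, E]
J: hit
P: fault, frames [E, J, P]
E: hit
R: fault, frames [J, P, E, R]
E: hit
P: hit
G: fault, evict J, frames [R, E, P, G]
W: fault, evict R, frames [E, P, G, W]
J: fault, evict E, frames [P, G, W, J]
E: fault, evict P, frames [G, W, J, E]
R: fault, evict G, frames [W, J, E, R]
E: hit

{E, J, R, W}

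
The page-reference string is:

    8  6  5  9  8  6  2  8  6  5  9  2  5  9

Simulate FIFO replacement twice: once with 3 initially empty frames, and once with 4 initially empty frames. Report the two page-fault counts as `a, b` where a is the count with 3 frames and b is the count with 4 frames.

9, 10

3 frames: F F F F F F F . . F F . . . → 9 faults.
4 frames: F F F F . . F F F F F F . . → 10 faults.
10 > 9: adding a frame increased faults — Belady's anomaly.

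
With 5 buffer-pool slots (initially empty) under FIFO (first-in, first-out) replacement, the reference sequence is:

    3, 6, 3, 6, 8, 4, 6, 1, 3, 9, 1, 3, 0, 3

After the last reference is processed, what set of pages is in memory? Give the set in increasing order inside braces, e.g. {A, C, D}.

{0, 1, 3, 4, 9}

3: miss, frames [3]
6: miss, frames [3, 6]
3: hit
6: hit
8: miss, frames [3, 6, 8]
4: miss, frames [3, 6, 8, 4]
6: hit
1: miss, frames [3, 6, 8, 4, 1]
3: hit
9: miss, evict 3, frames [6, 8, 4, 1, 9]
1: hit
3: miss, evict 6, frames [8, 4, 1, 9, 3]
0: miss, evict 8, frames [4, 1, 9, 3, 0]
3: hit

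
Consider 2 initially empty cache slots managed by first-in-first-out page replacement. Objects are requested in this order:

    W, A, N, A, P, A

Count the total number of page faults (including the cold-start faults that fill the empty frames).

5

W: fault, frames [W]
A: fault, frames [W, A]
N: fault, evict W, frames [A, N]
A: hit
P: fault, evict A, frames [N, P]
A: fault, evict N, frames [P, A]
Page faults: 5.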